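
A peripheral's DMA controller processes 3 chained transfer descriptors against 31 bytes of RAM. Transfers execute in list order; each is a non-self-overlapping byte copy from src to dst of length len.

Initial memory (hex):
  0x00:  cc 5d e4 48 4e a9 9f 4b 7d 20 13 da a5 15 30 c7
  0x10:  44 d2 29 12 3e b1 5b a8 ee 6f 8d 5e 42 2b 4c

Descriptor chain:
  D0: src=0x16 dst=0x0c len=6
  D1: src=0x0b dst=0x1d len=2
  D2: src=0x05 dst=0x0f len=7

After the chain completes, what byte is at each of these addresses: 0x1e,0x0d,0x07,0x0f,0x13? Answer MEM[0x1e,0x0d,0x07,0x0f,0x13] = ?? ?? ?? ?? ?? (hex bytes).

  after D0: wrote 6B at 0x0c = 5ba8ee6f8d5e
  after D1: wrote 2B at 0x1d = da5b
  after D2: wrote 7B at 0x0f = a99f4b7d2013da
query mem[0x1e]=0x5b, mem[0x0d]=0xa8, mem[0x07]=0x4b, mem[0x0f]=0xa9, mem[0x13]=0x20

MEM[0x1e,0x0d,0x07,0x0f,0x13] = 5b a8 4b a9 20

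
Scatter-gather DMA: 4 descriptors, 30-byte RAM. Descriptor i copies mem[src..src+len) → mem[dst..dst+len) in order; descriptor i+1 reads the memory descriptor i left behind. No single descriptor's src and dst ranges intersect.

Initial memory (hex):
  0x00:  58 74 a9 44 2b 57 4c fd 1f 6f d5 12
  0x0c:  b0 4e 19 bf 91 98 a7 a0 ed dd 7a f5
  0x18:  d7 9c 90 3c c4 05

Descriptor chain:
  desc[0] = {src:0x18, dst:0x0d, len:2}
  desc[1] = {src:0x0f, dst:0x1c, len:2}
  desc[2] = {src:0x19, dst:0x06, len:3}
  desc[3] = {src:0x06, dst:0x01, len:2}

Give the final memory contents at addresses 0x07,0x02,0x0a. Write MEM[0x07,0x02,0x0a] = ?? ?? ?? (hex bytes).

MEM[0x07,0x02,0x0a] = 90 90 d5

D0: mem[0x0d..0x0e] <- [d7 9c]
D1: mem[0x1c..0x1d] <- [bf 91]
D2: mem[0x06..0x08] <- [9c 90 3c]
D3: mem[0x01..0x02] <- [9c 90]
query mem[0x07]=0x90, mem[0x02]=0x90, mem[0x0a]=0xd5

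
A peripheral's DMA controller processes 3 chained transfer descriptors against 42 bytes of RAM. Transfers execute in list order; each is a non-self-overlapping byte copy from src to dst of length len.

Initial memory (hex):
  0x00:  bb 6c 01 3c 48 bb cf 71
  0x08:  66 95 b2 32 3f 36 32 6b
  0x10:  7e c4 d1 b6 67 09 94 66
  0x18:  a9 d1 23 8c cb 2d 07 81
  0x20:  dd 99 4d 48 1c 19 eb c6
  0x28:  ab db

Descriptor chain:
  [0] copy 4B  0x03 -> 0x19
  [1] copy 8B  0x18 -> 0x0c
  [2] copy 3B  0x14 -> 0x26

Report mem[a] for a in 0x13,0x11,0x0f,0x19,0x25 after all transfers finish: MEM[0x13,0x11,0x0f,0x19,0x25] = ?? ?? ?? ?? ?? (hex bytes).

MEM[0x13,0x11,0x0f,0x19,0x25] = 81 2d bb 3c 19

#0 dst[0x19+4] := {0x3c,0x48,0xbb,0xcf}
#1 dst[0x0c+8] := {0xa9,0x3c,0x48,0xbb,0xcf,0x2d,0x07,0x81}
#2 dst[0x26+3] := {0x67,0x09,0x94}
query mem[0x13]=0x81, mem[0x11]=0x2d, mem[0x0f]=0xbb, mem[0x19]=0x3c, mem[0x25]=0x19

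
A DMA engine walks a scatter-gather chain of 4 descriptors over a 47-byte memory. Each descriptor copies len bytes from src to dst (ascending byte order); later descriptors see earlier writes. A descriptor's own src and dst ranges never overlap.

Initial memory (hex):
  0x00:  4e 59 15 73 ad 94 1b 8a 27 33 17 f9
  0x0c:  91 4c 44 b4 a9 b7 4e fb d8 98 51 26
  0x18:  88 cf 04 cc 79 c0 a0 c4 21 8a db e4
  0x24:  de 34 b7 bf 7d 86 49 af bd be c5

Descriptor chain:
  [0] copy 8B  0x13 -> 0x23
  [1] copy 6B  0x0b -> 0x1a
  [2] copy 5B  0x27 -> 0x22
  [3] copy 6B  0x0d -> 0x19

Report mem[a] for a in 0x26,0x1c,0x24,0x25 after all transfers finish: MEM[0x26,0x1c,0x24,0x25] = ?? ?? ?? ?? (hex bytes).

#0 dst[0x23+8] := {0xfb,0xd8,0x98,0x51,0x26,0x88,0xcf,0x04}
#1 dst[0x1a+6] := {0xf9,0x91,0x4c,0x44,0xb4,0xa9}
#2 dst[0x22+5] := {0x26,0x88,0xcf,0x04,0xaf}
#3 dst[0x19+6] := {0x4c,0x44,0xb4,0xa9,0xb7,0x4e}
query mem[0x26]=0xaf, mem[0x1c]=0xa9, mem[0x24]=0xcf, mem[0x25]=0x04

MEM[0x26,0x1c,0x24,0x25] = af a9 cf 04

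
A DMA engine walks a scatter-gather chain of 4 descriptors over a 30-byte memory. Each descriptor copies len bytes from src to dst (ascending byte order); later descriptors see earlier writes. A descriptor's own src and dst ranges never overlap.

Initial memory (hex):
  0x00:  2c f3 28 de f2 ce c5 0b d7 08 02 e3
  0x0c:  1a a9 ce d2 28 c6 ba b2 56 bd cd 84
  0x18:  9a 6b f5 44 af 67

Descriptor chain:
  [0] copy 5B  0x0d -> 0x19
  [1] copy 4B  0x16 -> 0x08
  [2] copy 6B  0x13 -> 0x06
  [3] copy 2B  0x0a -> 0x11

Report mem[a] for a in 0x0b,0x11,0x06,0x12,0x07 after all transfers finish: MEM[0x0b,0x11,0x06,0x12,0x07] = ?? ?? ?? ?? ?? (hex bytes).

MEM[0x0b,0x11,0x06,0x12,0x07] = 9a 84 b2 9a 56

D0: mem[0x19..0x1d] <- [a9 ce d2 28 c6]
D1: mem[0x08..0x0b] <- [cd 84 9a a9]
D2: mem[0x06..0x0b] <- [b2 56 bd cd 84 9a]
D3: mem[0x11..0x12] <- [84 9a]
query mem[0x0b]=0x9a, mem[0x11]=0x84, mem[0x06]=0xb2, mem[0x12]=0x9a, mem[0x07]=0x56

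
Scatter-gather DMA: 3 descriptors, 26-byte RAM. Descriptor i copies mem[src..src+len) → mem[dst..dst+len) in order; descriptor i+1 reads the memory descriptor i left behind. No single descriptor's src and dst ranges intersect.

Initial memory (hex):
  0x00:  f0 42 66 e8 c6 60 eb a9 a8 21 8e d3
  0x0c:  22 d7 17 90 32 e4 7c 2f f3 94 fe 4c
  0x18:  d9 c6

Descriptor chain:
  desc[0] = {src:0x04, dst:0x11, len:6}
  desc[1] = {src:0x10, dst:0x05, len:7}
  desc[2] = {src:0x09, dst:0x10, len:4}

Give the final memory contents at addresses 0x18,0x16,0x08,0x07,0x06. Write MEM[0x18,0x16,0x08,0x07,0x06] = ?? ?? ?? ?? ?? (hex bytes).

MEM[0x18,0x16,0x08,0x07,0x06] = d9 21 eb 60 c6

D0: mem[0x11..0x16] <- [c6 60 eb a9 a8 21]
D1: mem[0x05..0x0b] <- [32 c6 60 eb a9 a8 21]
D2: mem[0x10..0x13] <- [a9 a8 21 22]
query mem[0x18]=0xd9, mem[0x16]=0x21, mem[0x08]=0xeb, mem[0x07]=0x60, mem[0x06]=0xc6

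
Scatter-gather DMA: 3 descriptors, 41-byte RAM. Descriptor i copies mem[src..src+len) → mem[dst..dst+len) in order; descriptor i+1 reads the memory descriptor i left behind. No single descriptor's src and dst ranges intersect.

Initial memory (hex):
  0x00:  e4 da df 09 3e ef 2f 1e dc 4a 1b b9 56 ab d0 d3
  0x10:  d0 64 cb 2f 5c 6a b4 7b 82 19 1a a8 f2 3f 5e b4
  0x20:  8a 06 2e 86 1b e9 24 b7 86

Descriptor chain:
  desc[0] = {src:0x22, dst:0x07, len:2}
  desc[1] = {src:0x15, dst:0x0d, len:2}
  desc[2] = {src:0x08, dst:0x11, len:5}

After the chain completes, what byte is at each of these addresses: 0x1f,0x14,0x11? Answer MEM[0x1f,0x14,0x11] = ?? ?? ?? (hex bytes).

D0: mem[0x07..0x08] <- [2e 86]
D1: mem[0x0d..0x0e] <- [6a b4]
D2: mem[0x11..0x15] <- [86 4a 1b b9 56]
query mem[0x1f]=0xb4, mem[0x14]=0xb9, mem[0x11]=0x86

MEM[0x1f,0x14,0x11] = b4 b9 86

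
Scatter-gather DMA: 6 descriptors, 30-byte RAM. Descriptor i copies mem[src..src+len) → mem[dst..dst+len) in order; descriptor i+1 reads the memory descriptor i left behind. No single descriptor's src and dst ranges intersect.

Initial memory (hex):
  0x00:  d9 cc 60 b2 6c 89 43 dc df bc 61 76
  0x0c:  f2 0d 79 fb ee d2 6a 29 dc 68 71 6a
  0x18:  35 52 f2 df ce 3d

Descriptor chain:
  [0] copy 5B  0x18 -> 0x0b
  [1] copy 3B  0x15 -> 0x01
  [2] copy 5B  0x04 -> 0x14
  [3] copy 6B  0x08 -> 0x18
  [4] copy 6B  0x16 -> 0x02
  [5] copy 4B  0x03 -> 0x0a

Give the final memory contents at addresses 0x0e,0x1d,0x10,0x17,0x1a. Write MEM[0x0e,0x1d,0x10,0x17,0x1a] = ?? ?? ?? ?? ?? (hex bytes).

MEM[0x0e,0x1d,0x10,0x17,0x1a] = df f2 ee dc 61

[0] 0x18->0x0b len=5 : 35 52 f2 df ce
[1] 0x15->0x01 len=3 : 68 71 6a
[2] 0x04->0x14 len=5 : 6c 89 43 dc df
[3] 0x08->0x18 len=6 : df bc 61 35 52 f2
[4] 0x16->0x02 len=6 : 43 dc df bc 61 35
[5] 0x03->0x0a len=4 : dc df bc 61
query mem[0x0e]=0xdf, mem[0x1d]=0xf2, mem[0x10]=0xee, mem[0x17]=0xdc, mem[0x1a]=0x61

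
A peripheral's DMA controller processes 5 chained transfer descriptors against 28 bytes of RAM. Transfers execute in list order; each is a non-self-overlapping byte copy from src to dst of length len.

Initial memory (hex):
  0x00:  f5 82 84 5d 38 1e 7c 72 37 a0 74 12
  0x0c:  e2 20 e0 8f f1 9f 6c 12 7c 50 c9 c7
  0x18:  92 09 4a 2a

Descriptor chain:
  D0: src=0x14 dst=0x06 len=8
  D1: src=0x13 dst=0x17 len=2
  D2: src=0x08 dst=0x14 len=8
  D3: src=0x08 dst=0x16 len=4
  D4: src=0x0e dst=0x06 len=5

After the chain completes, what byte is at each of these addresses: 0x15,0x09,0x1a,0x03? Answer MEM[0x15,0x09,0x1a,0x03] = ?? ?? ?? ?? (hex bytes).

MEM[0x15,0x09,0x1a,0x03] = c7 9f e0 5d

  after D0: wrote 8B at 0x06 = 7c50c9c792094a2a
  after D1: wrote 2B at 0x17 = 127c
  after D2: wrote 8B at 0x14 = c9c792094a2ae08f
  after D3: wrote 4B at 0x16 = c9c79209
  after D4: wrote 5B at 0x06 = e08ff19f6c
query mem[0x15]=0xc7, mem[0x09]=0x9f, mem[0x1a]=0xe0, mem[0x03]=0x5d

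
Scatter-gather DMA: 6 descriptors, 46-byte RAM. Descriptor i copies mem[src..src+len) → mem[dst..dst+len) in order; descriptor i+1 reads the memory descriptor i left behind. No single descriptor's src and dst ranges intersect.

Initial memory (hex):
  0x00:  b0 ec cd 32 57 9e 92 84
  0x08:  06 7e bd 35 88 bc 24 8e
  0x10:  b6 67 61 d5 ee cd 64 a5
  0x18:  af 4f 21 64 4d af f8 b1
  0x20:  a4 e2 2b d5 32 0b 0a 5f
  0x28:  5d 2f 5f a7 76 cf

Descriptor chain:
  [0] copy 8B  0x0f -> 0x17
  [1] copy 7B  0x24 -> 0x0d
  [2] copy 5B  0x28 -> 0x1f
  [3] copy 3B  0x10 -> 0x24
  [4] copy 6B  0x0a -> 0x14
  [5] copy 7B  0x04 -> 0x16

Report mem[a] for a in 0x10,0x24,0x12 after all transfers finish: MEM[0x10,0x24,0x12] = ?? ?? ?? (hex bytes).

MEM[0x10,0x24,0x12] = 5f 5f 2f

#0 dst[0x17+8] := {0x8e,0xb6,0x67,0x61,0xd5,0xee,0xcd,0x64}
#1 dst[0x0d+7] := {0x32,0x0b,0x0a,0x5f,0x5d,0x2f,0x5f}
#2 dst[0x1f+5] := {0x5d,0x2f,0x5f,0xa7,0x76}
#3 dst[0x24+3] := {0x5f,0x5d,0x2f}
#4 dst[0x14+6] := {0xbd,0x35,0x88,0x32,0x0b,0x0a}
#5 dst[0x16+7] := {0x57,0x9e,0x92,0x84,0x06,0x7e,0xbd}
query mem[0x10]=0x5f, mem[0x24]=0x5f, mem[0x12]=0x2f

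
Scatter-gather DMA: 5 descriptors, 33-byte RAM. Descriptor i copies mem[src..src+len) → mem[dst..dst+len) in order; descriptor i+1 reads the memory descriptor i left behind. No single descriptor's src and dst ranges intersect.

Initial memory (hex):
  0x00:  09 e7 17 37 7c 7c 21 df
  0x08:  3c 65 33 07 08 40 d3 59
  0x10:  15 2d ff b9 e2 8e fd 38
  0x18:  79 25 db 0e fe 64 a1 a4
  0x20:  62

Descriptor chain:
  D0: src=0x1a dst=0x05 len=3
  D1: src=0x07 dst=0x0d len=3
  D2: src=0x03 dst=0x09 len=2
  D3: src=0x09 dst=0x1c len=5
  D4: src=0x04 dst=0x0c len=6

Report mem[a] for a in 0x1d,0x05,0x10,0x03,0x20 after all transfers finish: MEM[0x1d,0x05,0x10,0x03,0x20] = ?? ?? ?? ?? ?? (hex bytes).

MEM[0x1d,0x05,0x10,0x03,0x20] = 7c db 3c 37 fe

#0 dst[0x05+3] := {0xdb,0x0e,0xfe}
#1 dst[0x0d+3] := {0xfe,0x3c,0x65}
#2 dst[0x09+2] := {0x37,0x7c}
#3 dst[0x1c+5] := {0x37,0x7c,0x07,0x08,0xfe}
#4 dst[0x0c+6] := {0x7c,0xdb,0x0e,0xfe,0x3c,0x37}
query mem[0x1d]=0x7c, mem[0x05]=0xdb, mem[0x10]=0x3c, mem[0x03]=0x37, mem[0x20]=0xfe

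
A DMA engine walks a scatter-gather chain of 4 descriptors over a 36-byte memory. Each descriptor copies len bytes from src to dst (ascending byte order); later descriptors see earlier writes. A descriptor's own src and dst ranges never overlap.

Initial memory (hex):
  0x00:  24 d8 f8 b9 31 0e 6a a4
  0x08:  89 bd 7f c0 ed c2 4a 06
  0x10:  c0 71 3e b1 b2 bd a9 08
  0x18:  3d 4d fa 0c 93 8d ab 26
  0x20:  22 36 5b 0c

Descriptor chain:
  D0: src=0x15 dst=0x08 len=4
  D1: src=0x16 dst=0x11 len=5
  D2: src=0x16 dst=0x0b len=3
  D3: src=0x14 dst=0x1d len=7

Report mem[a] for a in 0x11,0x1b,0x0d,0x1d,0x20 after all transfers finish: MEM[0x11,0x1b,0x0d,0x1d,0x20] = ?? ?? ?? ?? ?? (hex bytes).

  after D0: wrote 4B at 0x08 = bda9083d
  after D1: wrote 5B at 0x11 = a9083d4dfa
  after D2: wrote 3B at 0x0b = a9083d
  after D3: wrote 7B at 0x1d = 4dfaa9083d4dfa
query mem[0x11]=0xa9, mem[0x1b]=0x0c, mem[0x0d]=0x3d, mem[0x1d]=0x4d, mem[0x20]=0x08

MEM[0x11,0x1b,0x0d,0x1d,0x20] = a9 0c 3d 4d 08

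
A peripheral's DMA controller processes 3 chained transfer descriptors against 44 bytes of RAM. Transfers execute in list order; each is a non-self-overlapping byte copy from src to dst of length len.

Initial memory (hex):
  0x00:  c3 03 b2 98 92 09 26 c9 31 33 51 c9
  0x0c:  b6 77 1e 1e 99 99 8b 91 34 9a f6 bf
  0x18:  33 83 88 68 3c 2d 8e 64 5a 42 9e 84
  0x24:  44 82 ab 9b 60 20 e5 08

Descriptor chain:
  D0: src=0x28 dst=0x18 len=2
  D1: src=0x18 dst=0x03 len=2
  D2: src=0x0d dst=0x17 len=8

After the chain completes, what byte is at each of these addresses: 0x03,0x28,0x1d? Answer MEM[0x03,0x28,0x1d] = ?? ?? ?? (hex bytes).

MEM[0x03,0x28,0x1d] = 60 60 91

[0] 0x28->0x18 len=2 : 60 20
[1] 0x18->0x03 len=2 : 60 20
[2] 0x0d->0x17 len=8 : 77 1e 1e 99 99 8b 91 34
query mem[0x03]=0x60, mem[0x28]=0x60, mem[0x1d]=0x91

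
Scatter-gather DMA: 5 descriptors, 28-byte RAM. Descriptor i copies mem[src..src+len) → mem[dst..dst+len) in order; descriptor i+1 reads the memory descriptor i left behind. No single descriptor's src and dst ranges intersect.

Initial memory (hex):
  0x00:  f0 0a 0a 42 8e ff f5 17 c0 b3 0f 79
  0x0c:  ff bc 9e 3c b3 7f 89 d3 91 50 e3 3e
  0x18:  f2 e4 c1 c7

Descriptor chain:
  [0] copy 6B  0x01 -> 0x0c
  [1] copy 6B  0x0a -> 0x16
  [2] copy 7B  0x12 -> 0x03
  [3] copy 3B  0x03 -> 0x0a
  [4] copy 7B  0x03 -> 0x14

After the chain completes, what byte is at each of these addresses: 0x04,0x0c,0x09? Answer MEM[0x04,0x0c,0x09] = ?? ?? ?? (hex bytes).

MEM[0x04,0x0c,0x09] = d3 91 0a

  after D0: wrote 6B at 0x0c = 0a0a428efff5
  after D1: wrote 6B at 0x16 = 0f790a0a428e
  after D2: wrote 7B at 0x03 = 89d391500f790a
  after D3: wrote 3B at 0x0a = 89d391
  after D4: wrote 7B at 0x14 = 89d391500f790a
query mem[0x04]=0xd3, mem[0x0c]=0x91, mem[0x09]=0x0a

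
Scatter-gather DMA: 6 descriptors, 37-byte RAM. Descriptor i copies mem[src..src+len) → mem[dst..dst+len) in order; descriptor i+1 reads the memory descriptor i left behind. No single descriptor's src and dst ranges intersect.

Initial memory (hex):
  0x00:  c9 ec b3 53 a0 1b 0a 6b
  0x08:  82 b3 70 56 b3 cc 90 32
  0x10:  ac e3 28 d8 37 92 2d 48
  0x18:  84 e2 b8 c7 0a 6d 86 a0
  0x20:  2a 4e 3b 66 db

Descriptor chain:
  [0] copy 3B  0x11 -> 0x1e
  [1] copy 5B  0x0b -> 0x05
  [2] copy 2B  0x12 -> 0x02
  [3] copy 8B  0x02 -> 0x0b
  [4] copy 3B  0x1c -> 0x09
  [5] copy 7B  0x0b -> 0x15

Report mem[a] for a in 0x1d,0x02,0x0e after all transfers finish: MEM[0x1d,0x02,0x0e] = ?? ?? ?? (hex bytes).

MEM[0x1d,0x02,0x0e] = 6d 28 56

[0] 0x11->0x1e len=3 : e3 28 d8
[1] 0x0b->0x05 len=5 : 56 b3 cc 90 32
[2] 0x12->0x02 len=2 : 28 d8
[3] 0x02->0x0b len=8 : 28 d8 a0 56 b3 cc 90 32
[4] 0x1c->0x09 len=3 : 0a 6d e3
[5] 0x0b->0x15 len=7 : e3 d8 a0 56 b3 cc 90
query mem[0x1d]=0x6d, mem[0x02]=0x28, mem[0x0e]=0x56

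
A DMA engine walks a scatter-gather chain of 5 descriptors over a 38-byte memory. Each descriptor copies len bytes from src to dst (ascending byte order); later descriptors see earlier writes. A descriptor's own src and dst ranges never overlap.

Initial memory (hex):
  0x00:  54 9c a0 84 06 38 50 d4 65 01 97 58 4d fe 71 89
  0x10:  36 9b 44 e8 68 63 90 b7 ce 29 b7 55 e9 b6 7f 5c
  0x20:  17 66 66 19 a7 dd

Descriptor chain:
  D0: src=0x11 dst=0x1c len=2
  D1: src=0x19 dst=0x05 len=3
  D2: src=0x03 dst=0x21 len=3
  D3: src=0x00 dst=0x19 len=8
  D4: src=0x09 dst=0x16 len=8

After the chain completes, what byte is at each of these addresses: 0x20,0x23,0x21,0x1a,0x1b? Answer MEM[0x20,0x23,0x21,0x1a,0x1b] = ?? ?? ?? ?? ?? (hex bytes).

[0] 0x11->0x1c len=2 : 9b 44
[1] 0x19->0x05 len=3 : 29 b7 55
[2] 0x03->0x21 len=3 : 84 06 29
[3] 0x00->0x19 len=8 : 54 9c a0 84 06 29 b7 55
[4] 0x09->0x16 len=8 : 01 97 58 4d fe 71 89 36
query mem[0x20]=0x55, mem[0x23]=0x29, mem[0x21]=0x84, mem[0x1a]=0xfe, mem[0x1b]=0x71

MEM[0x20,0x23,0x21,0x1a,0x1b] = 55 29 84 fe 71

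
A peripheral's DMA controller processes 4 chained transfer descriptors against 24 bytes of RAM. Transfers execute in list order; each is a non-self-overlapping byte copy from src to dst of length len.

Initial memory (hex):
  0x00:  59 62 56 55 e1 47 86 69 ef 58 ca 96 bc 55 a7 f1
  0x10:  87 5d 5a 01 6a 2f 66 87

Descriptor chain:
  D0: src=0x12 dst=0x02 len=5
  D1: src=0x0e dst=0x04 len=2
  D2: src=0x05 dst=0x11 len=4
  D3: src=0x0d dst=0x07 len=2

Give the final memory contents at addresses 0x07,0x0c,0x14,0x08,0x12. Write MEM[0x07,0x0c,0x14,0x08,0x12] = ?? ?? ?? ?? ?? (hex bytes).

[0] 0x12->0x02 len=5 : 5a 01 6a 2f 66
[1] 0x0e->0x04 len=2 : a7 f1
[2] 0x05->0x11 len=4 : f1 66 69 ef
[3] 0x0d->0x07 len=2 : 55 a7
query mem[0x07]=0x55, mem[0x0c]=0xbc, mem[0x14]=0xef, mem[0x08]=0xa7, mem[0x12]=0x66

MEM[0x07,0x0c,0x14,0x08,0x12] = 55 bc ef a7 66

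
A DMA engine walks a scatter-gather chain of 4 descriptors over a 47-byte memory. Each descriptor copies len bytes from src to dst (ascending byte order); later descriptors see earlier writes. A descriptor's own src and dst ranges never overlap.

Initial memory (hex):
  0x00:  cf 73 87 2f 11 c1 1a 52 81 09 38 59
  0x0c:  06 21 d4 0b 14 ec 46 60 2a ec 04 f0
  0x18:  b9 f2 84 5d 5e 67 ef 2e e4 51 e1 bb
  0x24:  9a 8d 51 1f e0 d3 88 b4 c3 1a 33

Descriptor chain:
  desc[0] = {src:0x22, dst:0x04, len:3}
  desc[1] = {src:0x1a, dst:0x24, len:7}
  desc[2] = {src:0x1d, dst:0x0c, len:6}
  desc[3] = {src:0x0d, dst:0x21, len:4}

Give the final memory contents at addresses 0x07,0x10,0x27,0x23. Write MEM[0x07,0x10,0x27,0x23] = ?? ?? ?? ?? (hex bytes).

MEM[0x07,0x10,0x27,0x23] = 52 51 67 e4

#0 dst[0x04+3] := {0xe1,0xbb,0x9a}
#1 dst[0x24+7] := {0x84,0x5d,0x5e,0x67,0xef,0x2e,0xe4}
#2 dst[0x0c+6] := {0x67,0xef,0x2e,0xe4,0x51,0xe1}
#3 dst[0x21+4] := {0xef,0x2e,0xe4,0x51}
query mem[0x07]=0x52, mem[0x10]=0x51, mem[0x27]=0x67, mem[0x23]=0xe4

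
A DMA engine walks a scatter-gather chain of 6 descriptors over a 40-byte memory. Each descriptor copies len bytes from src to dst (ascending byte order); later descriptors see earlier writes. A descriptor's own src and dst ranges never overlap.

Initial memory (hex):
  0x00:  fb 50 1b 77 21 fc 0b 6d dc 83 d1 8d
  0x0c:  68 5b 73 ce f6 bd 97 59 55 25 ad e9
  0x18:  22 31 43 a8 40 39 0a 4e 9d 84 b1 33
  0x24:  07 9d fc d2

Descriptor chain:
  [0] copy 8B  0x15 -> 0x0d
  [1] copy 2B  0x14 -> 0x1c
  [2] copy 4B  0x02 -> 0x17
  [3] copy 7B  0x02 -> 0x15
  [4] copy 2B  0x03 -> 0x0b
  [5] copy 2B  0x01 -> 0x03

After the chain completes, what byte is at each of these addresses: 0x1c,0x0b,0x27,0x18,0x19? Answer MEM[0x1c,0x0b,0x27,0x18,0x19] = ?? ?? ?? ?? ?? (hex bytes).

MEM[0x1c,0x0b,0x27,0x18,0x19] = 40 77 d2 fc 0b

  after D0: wrote 8B at 0x0d = 25ade9223143a840
  after D1: wrote 2B at 0x1c = 4025
  after D2: wrote 4B at 0x17 = 1b7721fc
  after D3: wrote 7B at 0x15 = 1b7721fc0b6ddc
  after D4: wrote 2B at 0x0b = 7721
  after D5: wrote 2B at 0x03 = 501b
query mem[0x1c]=0x40, mem[0x0b]=0x77, mem[0x27]=0xd2, mem[0x18]=0xfc, mem[0x19]=0x0b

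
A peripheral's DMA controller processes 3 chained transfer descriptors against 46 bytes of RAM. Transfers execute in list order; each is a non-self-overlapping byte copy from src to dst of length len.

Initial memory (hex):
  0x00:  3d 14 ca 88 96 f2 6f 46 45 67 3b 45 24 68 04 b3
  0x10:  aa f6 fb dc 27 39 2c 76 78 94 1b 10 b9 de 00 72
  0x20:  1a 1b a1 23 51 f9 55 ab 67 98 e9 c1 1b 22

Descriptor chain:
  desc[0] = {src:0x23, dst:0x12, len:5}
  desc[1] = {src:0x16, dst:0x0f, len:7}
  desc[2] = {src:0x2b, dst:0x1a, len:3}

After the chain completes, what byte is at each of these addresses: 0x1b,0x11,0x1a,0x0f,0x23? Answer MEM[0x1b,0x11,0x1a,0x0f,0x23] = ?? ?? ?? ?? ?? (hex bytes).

MEM[0x1b,0x11,0x1a,0x0f,0x23] = 1b 78 c1 ab 23

#0 dst[0x12+5] := {0x23,0x51,0xf9,0x55,0xab}
#1 dst[0x0f+7] := {0xab,0x76,0x78,0x94,0x1b,0x10,0xb9}
#2 dst[0x1a+3] := {0xc1,0x1b,0x22}
query mem[0x1b]=0x1b, mem[0x11]=0x78, mem[0x1a]=0xc1, mem[0x0f]=0xab, mem[0x23]=0x23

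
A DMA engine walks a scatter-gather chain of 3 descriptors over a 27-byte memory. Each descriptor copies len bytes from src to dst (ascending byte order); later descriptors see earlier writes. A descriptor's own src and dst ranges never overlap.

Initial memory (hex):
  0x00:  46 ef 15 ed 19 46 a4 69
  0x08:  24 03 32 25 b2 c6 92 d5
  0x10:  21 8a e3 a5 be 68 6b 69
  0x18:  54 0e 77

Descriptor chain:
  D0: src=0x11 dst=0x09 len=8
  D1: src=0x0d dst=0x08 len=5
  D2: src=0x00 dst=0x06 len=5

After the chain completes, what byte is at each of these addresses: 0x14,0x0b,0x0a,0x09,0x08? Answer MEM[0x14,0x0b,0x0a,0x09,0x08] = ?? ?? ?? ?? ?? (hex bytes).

#0 dst[0x09+8] := {0x8a,0xe3,0xa5,0xbe,0x68,0x6b,0x69,0x54}
#1 dst[0x08+5] := {0x68,0x6b,0x69,0x54,0x8a}
#2 dst[0x06+5] := {0x46,0xef,0x15,0xed,0x19}
query mem[0x14]=0xbe, mem[0x0b]=0x54, mem[0x0a]=0x19, mem[0x09]=0xed, mem[0x08]=0x15

MEM[0x14,0x0b,0x0a,0x09,0x08] = be 54 19 ed 15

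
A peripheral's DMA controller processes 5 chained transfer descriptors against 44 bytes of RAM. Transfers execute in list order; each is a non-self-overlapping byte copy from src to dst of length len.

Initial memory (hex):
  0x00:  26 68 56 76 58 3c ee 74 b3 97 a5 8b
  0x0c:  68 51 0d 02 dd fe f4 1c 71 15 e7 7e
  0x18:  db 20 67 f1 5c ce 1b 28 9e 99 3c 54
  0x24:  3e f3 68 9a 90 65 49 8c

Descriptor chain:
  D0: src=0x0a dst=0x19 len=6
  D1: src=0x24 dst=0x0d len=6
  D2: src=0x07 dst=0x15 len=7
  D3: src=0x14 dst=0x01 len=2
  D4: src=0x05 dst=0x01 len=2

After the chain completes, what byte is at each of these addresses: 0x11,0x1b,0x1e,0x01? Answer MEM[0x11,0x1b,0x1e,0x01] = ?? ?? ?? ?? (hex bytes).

  after D0: wrote 6B at 0x19 = a58b68510d02
  after D1: wrote 6B at 0x0d = 3ef3689a9065
  after D2: wrote 7B at 0x15 = 74b397a58b683e
  after D3: wrote 2B at 0x01 = 7174
  after D4: wrote 2B at 0x01 = 3cee
query mem[0x11]=0x90, mem[0x1b]=0x3e, mem[0x1e]=0x02, mem[0x01]=0x3c

MEM[0x11,0x1b,0x1e,0x01] = 90 3e 02 3c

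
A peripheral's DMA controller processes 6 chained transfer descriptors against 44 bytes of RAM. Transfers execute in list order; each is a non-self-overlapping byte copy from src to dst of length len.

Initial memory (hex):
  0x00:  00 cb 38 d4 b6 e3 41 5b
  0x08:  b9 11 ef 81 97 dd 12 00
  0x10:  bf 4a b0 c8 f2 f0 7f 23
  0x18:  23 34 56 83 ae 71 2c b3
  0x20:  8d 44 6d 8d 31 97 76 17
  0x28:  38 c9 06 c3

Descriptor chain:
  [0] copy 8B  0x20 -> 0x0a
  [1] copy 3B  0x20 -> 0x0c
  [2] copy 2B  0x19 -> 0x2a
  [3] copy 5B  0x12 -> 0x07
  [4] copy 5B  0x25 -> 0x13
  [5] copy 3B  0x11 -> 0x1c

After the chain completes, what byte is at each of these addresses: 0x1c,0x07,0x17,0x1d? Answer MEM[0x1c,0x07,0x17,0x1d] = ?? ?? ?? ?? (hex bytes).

  after D0: wrote 8B at 0x0a = 8d446d8d31977617
  after D1: wrote 3B at 0x0c = 8d446d
  after D2: wrote 2B at 0x2a = 3456
  after D3: wrote 5B at 0x07 = b0c8f2f07f
  after D4: wrote 5B at 0x13 = 97761738c9
  after D5: wrote 3B at 0x1c = 17b097
query mem[0x1c]=0x17, mem[0x07]=0xb0, mem[0x17]=0xc9, mem[0x1d]=0xb0

MEM[0x1c,0x07,0x17,0x1d] = 17 b0 c9 b0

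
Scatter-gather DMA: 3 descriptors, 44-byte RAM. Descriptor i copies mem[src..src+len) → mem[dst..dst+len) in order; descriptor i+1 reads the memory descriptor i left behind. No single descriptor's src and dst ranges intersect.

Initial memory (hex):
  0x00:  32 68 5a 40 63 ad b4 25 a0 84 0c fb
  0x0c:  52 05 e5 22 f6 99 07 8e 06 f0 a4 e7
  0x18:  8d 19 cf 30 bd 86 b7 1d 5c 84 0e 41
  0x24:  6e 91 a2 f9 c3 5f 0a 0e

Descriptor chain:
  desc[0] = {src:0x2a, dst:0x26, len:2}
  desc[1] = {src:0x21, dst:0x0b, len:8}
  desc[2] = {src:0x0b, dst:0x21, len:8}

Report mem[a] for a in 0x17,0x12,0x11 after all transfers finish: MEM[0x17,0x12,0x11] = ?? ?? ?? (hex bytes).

[0] 0x2a->0x26 len=2 : 0a 0e
[1] 0x21->0x0b len=8 : 84 0e 41 6e 91 0a 0e c3
[2] 0x0b->0x21 len=8 : 84 0e 41 6e 91 0a 0e c3
query mem[0x17]=0xe7, mem[0x12]=0xc3, mem[0x11]=0x0e

MEM[0x17,0x12,0x11] = e7 c3 0e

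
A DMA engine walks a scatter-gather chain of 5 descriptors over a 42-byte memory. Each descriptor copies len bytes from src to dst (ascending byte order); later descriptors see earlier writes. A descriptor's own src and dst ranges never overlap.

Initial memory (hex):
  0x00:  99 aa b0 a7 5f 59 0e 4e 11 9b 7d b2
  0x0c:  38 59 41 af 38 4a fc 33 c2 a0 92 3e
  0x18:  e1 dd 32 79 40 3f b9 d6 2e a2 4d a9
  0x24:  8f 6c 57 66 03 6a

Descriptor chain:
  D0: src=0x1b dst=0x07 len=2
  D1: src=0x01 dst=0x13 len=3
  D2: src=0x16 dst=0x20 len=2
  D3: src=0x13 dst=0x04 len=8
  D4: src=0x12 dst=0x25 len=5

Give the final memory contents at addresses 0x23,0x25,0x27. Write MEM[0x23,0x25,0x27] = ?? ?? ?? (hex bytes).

MEM[0x23,0x25,0x27] = a9 fc b0

D0: mem[0x07..0x08] <- [79 40]
D1: mem[0x13..0x15] <- [aa b0 a7]
D2: mem[0x20..0x21] <- [92 3e]
D3: mem[0x04..0x0b] <- [aa b0 a7 92 3e e1 dd 32]
D4: mem[0x25..0x29] <- [fc aa b0 a7 92]
query mem[0x23]=0xa9, mem[0x25]=0xfc, mem[0x27]=0xb0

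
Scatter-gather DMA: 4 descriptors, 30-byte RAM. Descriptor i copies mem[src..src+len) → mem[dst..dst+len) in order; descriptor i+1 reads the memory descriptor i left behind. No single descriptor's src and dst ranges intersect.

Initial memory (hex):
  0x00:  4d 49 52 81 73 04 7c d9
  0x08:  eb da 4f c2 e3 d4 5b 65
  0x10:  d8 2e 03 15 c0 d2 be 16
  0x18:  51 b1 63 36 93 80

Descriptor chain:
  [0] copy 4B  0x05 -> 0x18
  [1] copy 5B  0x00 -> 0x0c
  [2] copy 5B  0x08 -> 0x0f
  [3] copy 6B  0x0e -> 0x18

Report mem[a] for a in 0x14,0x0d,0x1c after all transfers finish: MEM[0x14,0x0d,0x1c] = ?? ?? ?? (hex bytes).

[0] 0x05->0x18 len=4 : 04 7c d9 eb
[1] 0x00->0x0c len=5 : 4d 49 52 81 73
[2] 0x08->0x0f len=5 : eb da 4f c2 4d
[3] 0x0e->0x18 len=6 : 52 eb da 4f c2 4d
query mem[0x14]=0xc0, mem[0x0d]=0x49, mem[0x1c]=0xc2

MEM[0x14,0x0d,0x1c] = c0 49 c2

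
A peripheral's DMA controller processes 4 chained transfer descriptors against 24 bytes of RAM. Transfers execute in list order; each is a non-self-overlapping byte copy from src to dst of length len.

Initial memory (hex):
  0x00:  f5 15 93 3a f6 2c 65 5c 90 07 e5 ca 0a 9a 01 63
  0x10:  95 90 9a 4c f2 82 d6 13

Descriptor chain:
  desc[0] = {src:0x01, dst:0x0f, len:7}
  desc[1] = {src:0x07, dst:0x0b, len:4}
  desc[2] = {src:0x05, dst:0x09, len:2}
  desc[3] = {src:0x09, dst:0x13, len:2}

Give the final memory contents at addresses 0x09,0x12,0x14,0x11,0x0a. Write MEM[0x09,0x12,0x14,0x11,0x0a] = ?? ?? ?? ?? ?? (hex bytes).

MEM[0x09,0x12,0x14,0x11,0x0a] = 2c f6 65 3a 65

  after D0: wrote 7B at 0x0f = 15933af62c655c
  after D1: wrote 4B at 0x0b = 5c9007e5
  after D2: wrote 2B at 0x09 = 2c65
  after D3: wrote 2B at 0x13 = 2c65
query mem[0x09]=0x2c, mem[0x12]=0xf6, mem[0x14]=0x65, mem[0x11]=0x3a, mem[0x0a]=0x65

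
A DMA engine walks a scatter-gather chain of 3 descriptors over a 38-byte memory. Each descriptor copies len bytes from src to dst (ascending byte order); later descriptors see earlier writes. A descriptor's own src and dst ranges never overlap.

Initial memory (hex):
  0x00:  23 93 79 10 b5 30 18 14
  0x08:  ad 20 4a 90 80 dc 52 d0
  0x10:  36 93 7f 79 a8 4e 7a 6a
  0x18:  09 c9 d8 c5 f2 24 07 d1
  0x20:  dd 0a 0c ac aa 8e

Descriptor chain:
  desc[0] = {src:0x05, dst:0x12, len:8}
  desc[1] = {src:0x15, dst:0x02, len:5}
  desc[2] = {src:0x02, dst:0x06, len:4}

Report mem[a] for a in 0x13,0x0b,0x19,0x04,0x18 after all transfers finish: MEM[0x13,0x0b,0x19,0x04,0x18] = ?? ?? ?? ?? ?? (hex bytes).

D0: mem[0x12..0x19] <- [30 18 14 ad 20 4a 90 80]
D1: mem[0x02..0x06] <- [ad 20 4a 90 80]
D2: mem[0x06..0x09] <- [ad 20 4a 90]
query mem[0x13]=0x18, mem[0x0b]=0x90, mem[0x19]=0x80, mem[0x04]=0x4a, mem[0x18]=0x90

MEM[0x13,0x0b,0x19,0x04,0x18] = 18 90 80 4a 90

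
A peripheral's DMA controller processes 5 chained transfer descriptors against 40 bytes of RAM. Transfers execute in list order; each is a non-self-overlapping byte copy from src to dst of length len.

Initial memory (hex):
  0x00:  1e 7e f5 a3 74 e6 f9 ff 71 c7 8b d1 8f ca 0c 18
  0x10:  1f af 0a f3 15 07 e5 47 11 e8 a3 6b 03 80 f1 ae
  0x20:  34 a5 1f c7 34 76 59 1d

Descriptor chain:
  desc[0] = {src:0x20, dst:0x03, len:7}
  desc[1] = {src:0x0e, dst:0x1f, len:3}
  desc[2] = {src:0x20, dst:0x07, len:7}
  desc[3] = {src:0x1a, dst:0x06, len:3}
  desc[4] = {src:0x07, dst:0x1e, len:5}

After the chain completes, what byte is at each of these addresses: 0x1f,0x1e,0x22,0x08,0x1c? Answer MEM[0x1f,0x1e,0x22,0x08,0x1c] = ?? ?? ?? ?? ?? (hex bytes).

MEM[0x1f,0x1e,0x22,0x08,0x1c] = 03 6b 34 03 03

#0 dst[0x03+7] := {0x34,0xa5,0x1f,0xc7,0x34,0x76,0x59}
#1 dst[0x1f+3] := {0x0c,0x18,0x1f}
#2 dst[0x07+7] := {0x18,0x1f,0x1f,0xc7,0x34,0x76,0x59}
#3 dst[0x06+3] := {0xa3,0x6b,0x03}
#4 dst[0x1e+5] := {0x6b,0x03,0x1f,0xc7,0x34}
query mem[0x1f]=0x03, mem[0x1e]=0x6b, mem[0x22]=0x34, mem[0x08]=0x03, mem[0x1c]=0x03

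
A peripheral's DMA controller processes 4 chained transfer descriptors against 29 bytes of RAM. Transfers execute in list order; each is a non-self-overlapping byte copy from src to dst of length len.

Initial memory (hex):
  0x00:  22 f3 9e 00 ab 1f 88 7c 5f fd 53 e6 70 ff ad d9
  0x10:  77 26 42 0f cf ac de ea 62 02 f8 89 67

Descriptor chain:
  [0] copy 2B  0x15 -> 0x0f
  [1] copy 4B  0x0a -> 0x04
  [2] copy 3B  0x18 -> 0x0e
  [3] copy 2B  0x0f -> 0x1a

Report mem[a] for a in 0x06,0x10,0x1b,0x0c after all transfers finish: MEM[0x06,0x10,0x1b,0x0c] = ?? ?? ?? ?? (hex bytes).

D0: mem[0x0f..0x10] <- [ac de]
D1: mem[0x04..0x07] <- [53 e6 70 ff]
D2: mem[0x0e..0x10] <- [62 02 f8]
D3: mem[0x1a..0x1b] <- [02 f8]
query mem[0x06]=0x70, mem[0x10]=0xf8, mem[0x1b]=0xf8, mem[0x0c]=0x70

MEM[0x06,0x10,0x1b,0x0c] = 70 f8 f8 70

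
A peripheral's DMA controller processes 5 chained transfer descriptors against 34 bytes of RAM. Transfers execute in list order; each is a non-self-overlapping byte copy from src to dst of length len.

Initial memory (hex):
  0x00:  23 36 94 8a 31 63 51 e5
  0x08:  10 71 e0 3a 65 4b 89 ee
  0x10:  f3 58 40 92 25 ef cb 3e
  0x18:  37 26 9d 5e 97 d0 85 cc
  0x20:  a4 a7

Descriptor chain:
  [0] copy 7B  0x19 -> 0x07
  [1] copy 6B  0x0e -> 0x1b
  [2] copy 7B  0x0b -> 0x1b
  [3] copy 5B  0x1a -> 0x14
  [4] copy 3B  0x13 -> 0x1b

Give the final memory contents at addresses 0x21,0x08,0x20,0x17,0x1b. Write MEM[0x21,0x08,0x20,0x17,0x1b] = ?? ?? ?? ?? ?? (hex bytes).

[0] 0x19->0x07 len=7 : 26 9d 5e 97 d0 85 cc
[1] 0x0e->0x1b len=6 : 89 ee f3 58 40 92
[2] 0x0b->0x1b len=7 : d0 85 cc 89 ee f3 58
[3] 0x1a->0x14 len=5 : 9d d0 85 cc 89
[4] 0x13->0x1b len=3 : 92 9d d0
query mem[0x21]=0x58, mem[0x08]=0x9d, mem[0x20]=0xf3, mem[0x17]=0xcc, mem[0x1b]=0x92

MEM[0x21,0x08,0x20,0x17,0x1b] = 58 9d f3 cc 92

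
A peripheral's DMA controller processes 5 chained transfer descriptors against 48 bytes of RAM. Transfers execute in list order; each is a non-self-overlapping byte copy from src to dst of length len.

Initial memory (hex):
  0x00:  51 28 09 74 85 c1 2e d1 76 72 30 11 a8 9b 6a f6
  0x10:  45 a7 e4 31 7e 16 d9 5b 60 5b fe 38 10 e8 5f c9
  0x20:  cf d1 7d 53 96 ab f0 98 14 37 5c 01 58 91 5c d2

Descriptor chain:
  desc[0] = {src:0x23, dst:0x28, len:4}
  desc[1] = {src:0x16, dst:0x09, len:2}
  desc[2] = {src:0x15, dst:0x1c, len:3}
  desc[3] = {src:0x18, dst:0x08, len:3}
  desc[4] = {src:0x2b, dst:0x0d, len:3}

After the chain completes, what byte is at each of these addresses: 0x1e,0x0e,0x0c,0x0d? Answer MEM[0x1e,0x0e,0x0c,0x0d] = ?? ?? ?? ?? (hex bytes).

MEM[0x1e,0x0e,0x0c,0x0d] = 5b 58 a8 f0

D0: mem[0x28..0x2b] <- [53 96 ab f0]
D1: mem[0x09..0x0a] <- [d9 5b]
D2: mem[0x1c..0x1e] <- [16 d9 5b]
D3: mem[0x08..0x0a] <- [60 5b fe]
D4: mem[0x0d..0x0f] <- [f0 58 91]
query mem[0x1e]=0x5b, mem[0x0e]=0x58, mem[0x0c]=0xa8, mem[0x0d]=0xf0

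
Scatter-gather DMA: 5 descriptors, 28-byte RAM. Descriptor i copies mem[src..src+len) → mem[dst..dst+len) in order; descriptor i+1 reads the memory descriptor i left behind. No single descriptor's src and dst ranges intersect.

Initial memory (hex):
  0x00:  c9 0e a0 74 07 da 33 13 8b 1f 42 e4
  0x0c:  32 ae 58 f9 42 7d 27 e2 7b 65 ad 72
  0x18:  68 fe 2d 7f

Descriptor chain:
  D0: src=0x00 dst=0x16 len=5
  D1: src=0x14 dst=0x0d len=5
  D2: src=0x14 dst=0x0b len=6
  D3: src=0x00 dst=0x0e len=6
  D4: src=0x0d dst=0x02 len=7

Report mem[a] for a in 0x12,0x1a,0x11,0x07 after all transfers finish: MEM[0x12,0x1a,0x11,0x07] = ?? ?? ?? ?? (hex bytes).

MEM[0x12,0x1a,0x11,0x07] = 07 07 74 07

D0: mem[0x16..0x1a] <- [c9 0e a0 74 07]
D1: mem[0x0d..0x11] <- [7b 65 c9 0e a0]
D2: mem[0x0b..0x10] <- [7b 65 c9 0e a0 74]
D3: mem[0x0e..0x13] <- [c9 0e a0 74 07 da]
D4: mem[0x02..0x08] <- [c9 c9 0e a0 74 07 da]
query mem[0x12]=0x07, mem[0x1a]=0x07, mem[0x11]=0x74, mem[0x07]=0x07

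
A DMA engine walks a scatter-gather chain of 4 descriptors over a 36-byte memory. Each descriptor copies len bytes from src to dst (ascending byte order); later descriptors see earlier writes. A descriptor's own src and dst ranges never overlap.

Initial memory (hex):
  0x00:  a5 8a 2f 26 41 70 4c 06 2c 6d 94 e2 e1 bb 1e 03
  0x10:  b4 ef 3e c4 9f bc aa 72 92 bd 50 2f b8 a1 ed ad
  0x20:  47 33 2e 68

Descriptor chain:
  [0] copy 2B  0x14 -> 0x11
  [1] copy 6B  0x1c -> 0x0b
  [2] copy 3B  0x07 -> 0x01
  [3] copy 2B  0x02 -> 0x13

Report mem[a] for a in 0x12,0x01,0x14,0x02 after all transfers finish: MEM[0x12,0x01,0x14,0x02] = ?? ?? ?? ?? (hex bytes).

MEM[0x12,0x01,0x14,0x02] = bc 06 6d 2c

#0 dst[0x11+2] := {0x9f,0xbc}
#1 dst[0x0b+6] := {0xb8,0xa1,0xed,0xad,0x47,0x33}
#2 dst[0x01+3] := {0x06,0x2c,0x6d}
#3 dst[0x13+2] := {0x2c,0x6d}
query mem[0x12]=0xbc, mem[0x01]=0x06, mem[0x14]=0x6d, mem[0x02]=0x2c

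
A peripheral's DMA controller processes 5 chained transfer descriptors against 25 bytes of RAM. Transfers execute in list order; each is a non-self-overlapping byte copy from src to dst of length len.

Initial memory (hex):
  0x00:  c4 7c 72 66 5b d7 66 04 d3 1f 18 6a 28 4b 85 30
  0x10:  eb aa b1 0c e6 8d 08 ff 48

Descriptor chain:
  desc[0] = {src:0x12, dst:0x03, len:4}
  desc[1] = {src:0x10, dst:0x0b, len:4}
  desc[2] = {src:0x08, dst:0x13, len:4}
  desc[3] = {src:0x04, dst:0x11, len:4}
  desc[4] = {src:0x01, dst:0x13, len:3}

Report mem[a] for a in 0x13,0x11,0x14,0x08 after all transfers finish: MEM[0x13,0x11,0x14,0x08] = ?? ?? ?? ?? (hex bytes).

MEM[0x13,0x11,0x14,0x08] = 7c 0c 72 d3

[0] 0x12->0x03 len=4 : b1 0c e6 8d
[1] 0x10->0x0b len=4 : eb aa b1 0c
[2] 0x08->0x13 len=4 : d3 1f 18 eb
[3] 0x04->0x11 len=4 : 0c e6 8d 04
[4] 0x01->0x13 len=3 : 7c 72 b1
query mem[0x13]=0x7c, mem[0x11]=0x0c, mem[0x14]=0x72, mem[0x08]=0xd3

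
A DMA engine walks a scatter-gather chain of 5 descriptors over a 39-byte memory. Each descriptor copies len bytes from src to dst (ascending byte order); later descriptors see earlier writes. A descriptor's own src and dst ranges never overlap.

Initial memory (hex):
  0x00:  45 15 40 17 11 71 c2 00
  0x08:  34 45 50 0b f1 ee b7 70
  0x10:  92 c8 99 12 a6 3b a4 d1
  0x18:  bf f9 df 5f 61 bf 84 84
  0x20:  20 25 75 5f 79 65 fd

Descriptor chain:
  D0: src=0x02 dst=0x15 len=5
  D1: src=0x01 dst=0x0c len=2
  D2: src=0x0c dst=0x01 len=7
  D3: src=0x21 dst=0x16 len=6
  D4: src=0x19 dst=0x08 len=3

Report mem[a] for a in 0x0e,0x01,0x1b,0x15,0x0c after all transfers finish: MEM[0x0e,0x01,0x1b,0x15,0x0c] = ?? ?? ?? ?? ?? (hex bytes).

MEM[0x0e,0x01,0x1b,0x15,0x0c] = b7 15 fd 40 15

D0: mem[0x15..0x19] <- [40 17 11 71 c2]
D1: mem[0x0c..0x0d] <- [15 40]
D2: mem[0x01..0x07] <- [15 40 b7 70 92 c8 99]
D3: mem[0x16..0x1b] <- [25 75 5f 79 65 fd]
D4: mem[0x08..0x0a] <- [79 65 fd]
query mem[0x0e]=0xb7, mem[0x01]=0x15, mem[0x1b]=0xfd, mem[0x15]=0x40, mem[0x0c]=0x15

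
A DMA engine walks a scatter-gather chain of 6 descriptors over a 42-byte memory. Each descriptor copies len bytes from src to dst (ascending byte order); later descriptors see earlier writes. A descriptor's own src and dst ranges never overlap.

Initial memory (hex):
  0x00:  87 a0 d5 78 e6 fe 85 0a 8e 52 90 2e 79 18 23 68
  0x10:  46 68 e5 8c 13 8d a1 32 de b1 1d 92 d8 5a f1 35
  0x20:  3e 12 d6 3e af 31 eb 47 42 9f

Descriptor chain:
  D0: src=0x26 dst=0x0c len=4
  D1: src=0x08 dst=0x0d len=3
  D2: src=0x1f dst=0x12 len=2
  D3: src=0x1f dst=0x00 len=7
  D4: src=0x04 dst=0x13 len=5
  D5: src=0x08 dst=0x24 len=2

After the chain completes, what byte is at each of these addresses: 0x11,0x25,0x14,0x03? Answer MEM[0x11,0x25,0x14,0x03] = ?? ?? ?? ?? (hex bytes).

MEM[0x11,0x25,0x14,0x03] = 68 52 af d6

[0] 0x26->0x0c len=4 : eb 47 42 9f
[1] 0x08->0x0d len=3 : 8e 52 90
[2] 0x1f->0x12 len=2 : 35 3e
[3] 0x1f->0x00 len=7 : 35 3e 12 d6 3e af 31
[4] 0x04->0x13 len=5 : 3e af 31 0a 8e
[5] 0x08->0x24 len=2 : 8e 52
query mem[0x11]=0x68, mem[0x25]=0x52, mem[0x14]=0xaf, mem[0x03]=0xd6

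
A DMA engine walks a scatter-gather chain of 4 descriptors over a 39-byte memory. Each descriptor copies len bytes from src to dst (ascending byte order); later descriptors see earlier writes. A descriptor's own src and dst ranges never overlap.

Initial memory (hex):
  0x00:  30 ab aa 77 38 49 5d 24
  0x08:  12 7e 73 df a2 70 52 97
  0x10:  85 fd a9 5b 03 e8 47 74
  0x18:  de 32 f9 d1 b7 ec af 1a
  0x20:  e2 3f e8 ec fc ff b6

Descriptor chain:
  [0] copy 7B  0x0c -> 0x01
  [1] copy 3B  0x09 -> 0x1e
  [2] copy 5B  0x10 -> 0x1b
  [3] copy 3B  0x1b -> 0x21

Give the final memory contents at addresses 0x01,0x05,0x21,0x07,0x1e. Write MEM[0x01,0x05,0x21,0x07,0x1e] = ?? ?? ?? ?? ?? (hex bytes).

MEM[0x01,0x05,0x21,0x07,0x1e] = a2 85 85 a9 5b

  after D0: wrote 7B at 0x01 = a270529785fda9
  after D1: wrote 3B at 0x1e = 7e73df
  after D2: wrote 5B at 0x1b = 85fda95b03
  after D3: wrote 3B at 0x21 = 85fda9
query mem[0x01]=0xa2, mem[0x05]=0x85, mem[0x21]=0x85, mem[0x07]=0xa9, mem[0x1e]=0x5b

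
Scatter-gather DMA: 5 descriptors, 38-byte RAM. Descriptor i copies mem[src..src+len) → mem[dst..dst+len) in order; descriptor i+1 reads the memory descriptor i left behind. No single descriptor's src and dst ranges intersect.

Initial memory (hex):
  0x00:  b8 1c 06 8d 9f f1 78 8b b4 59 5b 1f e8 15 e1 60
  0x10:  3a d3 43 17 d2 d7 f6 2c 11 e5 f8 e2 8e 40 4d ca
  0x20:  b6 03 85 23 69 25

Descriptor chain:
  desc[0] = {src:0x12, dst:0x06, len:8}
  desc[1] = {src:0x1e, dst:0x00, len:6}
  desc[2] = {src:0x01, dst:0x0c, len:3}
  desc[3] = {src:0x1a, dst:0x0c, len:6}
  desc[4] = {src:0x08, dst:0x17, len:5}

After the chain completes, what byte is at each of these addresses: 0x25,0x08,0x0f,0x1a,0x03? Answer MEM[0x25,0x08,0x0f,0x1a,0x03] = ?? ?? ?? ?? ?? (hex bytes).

MEM[0x25,0x08,0x0f,0x1a,0x03] = 25 d2 40 2c 03

#0 dst[0x06+8] := {0x43,0x17,0xd2,0xd7,0xf6,0x2c,0x11,0xe5}
#1 dst[0x00+6] := {0x4d,0xca,0xb6,0x03,0x85,0x23}
#2 dst[0x0c+3] := {0xca,0xb6,0x03}
#3 dst[0x0c+6] := {0xf8,0xe2,0x8e,0x40,0x4d,0xca}
#4 dst[0x17+5] := {0xd2,0xd7,0xf6,0x2c,0xf8}
query mem[0x25]=0x25, mem[0x08]=0xd2, mem[0x0f]=0x40, mem[0x1a]=0x2c, mem[0x03]=0x03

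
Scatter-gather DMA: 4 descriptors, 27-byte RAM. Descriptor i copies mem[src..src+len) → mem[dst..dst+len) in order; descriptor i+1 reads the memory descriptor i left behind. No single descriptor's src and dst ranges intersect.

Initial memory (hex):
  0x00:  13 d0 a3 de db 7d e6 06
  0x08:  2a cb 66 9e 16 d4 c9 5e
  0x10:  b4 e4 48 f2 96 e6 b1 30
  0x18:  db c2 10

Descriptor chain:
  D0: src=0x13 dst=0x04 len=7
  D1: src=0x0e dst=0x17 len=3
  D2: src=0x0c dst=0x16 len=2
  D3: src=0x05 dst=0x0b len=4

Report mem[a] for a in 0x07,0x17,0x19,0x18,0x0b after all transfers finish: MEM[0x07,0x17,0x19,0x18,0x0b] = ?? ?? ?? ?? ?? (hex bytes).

[0] 0x13->0x04 len=7 : f2 96 e6 b1 30 db c2
[1] 0x0e->0x17 len=3 : c9 5e b4
[2] 0x0c->0x16 len=2 : 16 d4
[3] 0x05->0x0b len=4 : 96 e6 b1 30
query mem[0x07]=0xb1, mem[0x17]=0xd4, mem[0x19]=0xb4, mem[0x18]=0x5e, mem[0x0b]=0x96

MEM[0x07,0x17,0x19,0x18,0x0b] = b1 d4 b4 5e 96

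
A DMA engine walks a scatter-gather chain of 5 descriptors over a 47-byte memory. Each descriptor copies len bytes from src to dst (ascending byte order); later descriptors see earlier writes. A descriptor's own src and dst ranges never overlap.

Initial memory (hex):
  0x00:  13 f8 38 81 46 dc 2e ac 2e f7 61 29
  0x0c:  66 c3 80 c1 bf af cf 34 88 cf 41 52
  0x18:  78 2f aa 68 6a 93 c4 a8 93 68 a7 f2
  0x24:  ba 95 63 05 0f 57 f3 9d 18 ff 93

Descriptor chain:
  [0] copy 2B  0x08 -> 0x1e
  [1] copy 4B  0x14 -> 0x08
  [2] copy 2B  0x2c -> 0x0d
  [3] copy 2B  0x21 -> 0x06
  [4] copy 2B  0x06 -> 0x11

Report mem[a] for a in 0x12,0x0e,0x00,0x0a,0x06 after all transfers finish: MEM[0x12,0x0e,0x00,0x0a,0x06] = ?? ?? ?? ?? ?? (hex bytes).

#0 dst[0x1e+2] := {0x2e,0xf7}
#1 dst[0x08+4] := {0x88,0xcf,0x41,0x52}
#2 dst[0x0d+2] := {0x18,0xff}
#3 dst[0x06+2] := {0x68,0xa7}
#4 dst[0x11+2] := {0x68,0xa7}
query mem[0x12]=0xa7, mem[0x0e]=0xff, mem[0x00]=0x13, mem[0x0a]=0x41, mem[0x06]=0x68

MEM[0x12,0x0e,0x00,0x0a,0x06] = a7 ff 13 41 68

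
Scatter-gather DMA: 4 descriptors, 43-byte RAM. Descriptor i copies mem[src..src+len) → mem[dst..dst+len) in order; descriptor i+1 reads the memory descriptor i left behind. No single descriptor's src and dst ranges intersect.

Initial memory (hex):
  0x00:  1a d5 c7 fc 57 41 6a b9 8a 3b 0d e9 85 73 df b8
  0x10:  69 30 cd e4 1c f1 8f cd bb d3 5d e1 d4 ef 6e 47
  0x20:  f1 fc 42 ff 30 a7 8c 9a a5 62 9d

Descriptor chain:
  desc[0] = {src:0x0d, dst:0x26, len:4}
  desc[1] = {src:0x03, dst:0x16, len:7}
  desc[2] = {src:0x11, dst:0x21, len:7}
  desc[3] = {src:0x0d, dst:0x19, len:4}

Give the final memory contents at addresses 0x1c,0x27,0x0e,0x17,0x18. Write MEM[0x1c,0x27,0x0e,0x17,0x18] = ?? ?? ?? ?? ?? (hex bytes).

#0 dst[0x26+4] := {0x73,0xdf,0xb8,0x69}
#1 dst[0x16+7] := {0xfc,0x57,0x41,0x6a,0xb9,0x8a,0x3b}
#2 dst[0x21+7] := {0x30,0xcd,0xe4,0x1c,0xf1,0xfc,0x57}
#3 dst[0x19+4] := {0x73,0xdf,0xb8,0x69}
query mem[0x1c]=0x69, mem[0x27]=0x57, mem[0x0e]=0xdf, mem[0x17]=0x57, mem[0x18]=0x41

MEM[0x1c,0x27,0x0e,0x17,0x18] = 69 57 df 57 41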